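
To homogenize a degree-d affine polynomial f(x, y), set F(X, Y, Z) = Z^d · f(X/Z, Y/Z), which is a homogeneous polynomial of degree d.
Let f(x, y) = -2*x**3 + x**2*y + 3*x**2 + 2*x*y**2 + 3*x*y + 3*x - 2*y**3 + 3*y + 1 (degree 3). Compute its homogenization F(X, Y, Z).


F(X, Y, Z) = -2*X**3 + X**2*Y + 3*X**2*Z + 2*X*Y**2 + 3*X*Y*Z + 3*X*Z**2 - 2*Y**3 + 3*Y*Z**2 + Z**3

deg(f) = 3.
Substitute x = X/Z, y = Y/Z into f, then multiply by Z^3.
  monomial -2·x^3·y^0 ↦ -2·X^3·Y^0·Z^0.
  monomial 1·x^2·y^1 ↦ 1·X^2·Y^1·Z^0.
  monomial 3·x^2·y^0 ↦ 3·X^2·Y^0·Z^1.
  monomial 2·x^1·y^2 ↦ 2·X^1·Y^2·Z^0.
  monomial 3·x^1·y^1 ↦ 3·X^1·Y^1·Z^1.
  monomial 3·x^1·y^0 ↦ 3·X^1·Y^0·Z^2.
  monomial -2·x^0·y^3 ↦ -2·X^0·Y^3·Z^0.
  monomial 3·x^0·y^1 ↦ 3·X^0·Y^1·Z^2.
  monomial 1·x^0·y^0 ↦ 1·X^0·Y^0·Z^3.
Collecting: F(X, Y, Z) = -2*X**3 + X**2*Y + 3*X**2*Z + 2*X*Y**2 + 3*X*Y*Z + 3*X*Z**2 - 2*Y**3 + 3*Y*Z**2 + Z**3.


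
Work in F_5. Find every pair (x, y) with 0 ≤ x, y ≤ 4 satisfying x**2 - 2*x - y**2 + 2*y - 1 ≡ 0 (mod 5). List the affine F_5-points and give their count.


Affine F_5-points: {(0, 1), (1, 3), (1, 4), (2, 1)}; count = 4.

For each of the 25 pairs (x, y) ∈ F_5², evaluate f(x, y) mod 5. Record the zeros.
  x = 0: [0↦4, 1↦0, 2↦4, 3↦1, 4↦1]  zeros at y ∈ {1}
  x = 1: [0↦3, 1↦4, 2↦3, 3↦0, 4↦0]  zeros at y ∈ {3, 4}
  x = 2: [0↦4, 1↦0, 2↦4, 3↦1, 4↦1]  zeros at y ∈ {1}
  x = 3: [0↦2, 1↦3, 2↦2, 3↦4, 4↦4]  zeros at y ∈ ∅
  x = 4: [0↦2, 1↦3, 2↦2, 3↦4, 4↦4]  zeros at y ∈ ∅
Collecting zeros: affine points = {(0, 1), (1, 3), (1, 4), (2, 1)}.
Total count |C(F_5)_aff| = 4.


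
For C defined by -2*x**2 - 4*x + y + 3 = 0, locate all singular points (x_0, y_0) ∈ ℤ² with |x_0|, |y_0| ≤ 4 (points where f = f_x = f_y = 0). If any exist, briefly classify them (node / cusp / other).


No singular points in the scanned grid; C is smooth there.

Compute partial derivatives:
  f_x = -4*x - 4.
  f_y = 1.
f_y = 1 is a nonzero constant, so f_y never vanishes: no point (x, y) can satisfy f = f_x = f_y = 0. In particular no (x, y) ∈ {−4, ..., 4}² is singular; the curve is smooth.


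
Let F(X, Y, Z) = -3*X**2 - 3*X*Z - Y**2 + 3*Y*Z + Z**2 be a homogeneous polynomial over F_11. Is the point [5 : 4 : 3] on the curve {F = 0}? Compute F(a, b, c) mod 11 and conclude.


F(5,4,3) ≡ 8 (mod 11); P is NOT on the curve.

Evaluate F(5, 4, 3) term-by-term (mod 11).
  -3*X**2 ↦ -3·25·1·1 = -75
  -3*X*Z ↦ -3·5·1·3 = -45
  -Y**2 ↦ -1·1·16·1 = -16
  3*Y*Z ↦ 3·1·4·3 = 36
  Z**2 ↦ 1·1·1·9 = 9
Sum: F(5, 4, 3) = (-75) + (-45) + (-16) + (36) + (9) = -91.
Reducing mod 11: -91 ≡ 8 (mod 11).
Since F(a, b, c) ≡ 8 ≠ 0 (mod 11), P does NOT lie on the curve.


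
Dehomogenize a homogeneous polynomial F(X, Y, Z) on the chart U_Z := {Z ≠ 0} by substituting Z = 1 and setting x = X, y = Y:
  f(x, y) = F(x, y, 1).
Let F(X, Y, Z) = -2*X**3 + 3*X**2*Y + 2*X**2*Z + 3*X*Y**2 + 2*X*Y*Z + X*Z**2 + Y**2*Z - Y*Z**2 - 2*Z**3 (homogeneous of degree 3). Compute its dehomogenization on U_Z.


f(x, y) = -2*x**3 + 3*x**2*y + 2*x**2 + 3*x*y**2 + 2*x*y + x + y**2 - y - 2

On U_Z we set Z = 1. Each monomial c·X^i·Y^j·Z^k in F becomes c·x^i·y^j·1^k = c·x^i·y^j.
Substituting Z = 1: F(X, Y, 1) = -2*x**3 + 3*x**2*y + 2*x**2 + 3*x*y**2 + 2*x*y + x + y**2 - y - 2.
Note: deg(f) ≤ deg(F) = 3; strict inequality happens when F is divisible by Z (lost terms).


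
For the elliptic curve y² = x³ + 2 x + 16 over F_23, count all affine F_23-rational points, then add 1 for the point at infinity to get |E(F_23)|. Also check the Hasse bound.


Affine points = {(0, 4), (0, 19), (3, 7), (3, 16), (5, 6), (5, 17), (9, 2), (9, 21), (10, 1), (10, 22), (11, 9), (11, 14), (13, 10), (13, 13), (16, 2), (16, 21), (17, 8), (17, 15), (19, 6), (19, 17), (20, 11), (20, 12), (21, 2), (21, 21), (22, 6), (22, 17)}; affine count = 26; |E(F_23)| = 27.

Discriminant check: Δ ∝ 4a³ + 27b² = 4·2³ + 27·16² = 4·8 + 27·256 ≡ 21 (mod 23). Nonzero ⇒ E is nonsingular.
For each x ∈ F_23, compute rhs = x³ + 2·x + 16 mod 23, then count y ∈ F_23 with y² ≡ rhs.
  x = 0: rhs = 16, matching y values: 4, 19 (2 points).
  x = 1: rhs = 19, matching y values: none (0 points).
  x = 2: rhs = 5, matching y values: none (0 points).
  x = 3: rhs = 3, matching y values: 7, 16 (2 points).
  x = 4: rhs = 19, matching y values: none (0 points).
  x = 5: rhs = 13, matching y values: 6, 17 (2 points).
  x = 6: rhs = 14, matching y values: none (0 points).
  x = 7: rhs = 5, matching y values: none (0 points).
  x = 8: rhs = 15, matching y values: none (0 points).
  x = 9: rhs = 4, matching y values: 2, 21 (2 points).
  x = 10: rhs = 1, matching y values: 1, 22 (2 points).
  x = 11: rhs = 12, matching y values: 9, 14 (2 points).
  x = 12: rhs = 20, matching y values: none (0 points).
  x = 13: rhs = 8, matching y values: 10, 13 (2 points).
  x = 14: rhs = 5, matching y values: none (0 points).
  x = 15: rhs = 17, matching y values: none (0 points).
  x = 16: rhs = 4, matching y values: 2, 21 (2 points).
  x = 17: rhs = 18, matching y values: 8, 15 (2 points).
  x = 18: rhs = 19, matching y values: none (0 points).
  x = 19: rhs = 13, matching y values: 6, 17 (2 points).
  x = 20: rhs = 6, matching y values: 11, 12 (2 points).
  x = 21: rhs = 4, matching y values: 2, 21 (2 points).
  x = 22: rhs = 13, matching y values: 6, 17 (2 points).
Total affine count: 26.
Full point count |E(F_23)| = 26 + 1 = 27.
Hasse bound: |27 − (23+1)| = |3| = 3 ≤ 2√23 ≈ 9.5917 ✓.


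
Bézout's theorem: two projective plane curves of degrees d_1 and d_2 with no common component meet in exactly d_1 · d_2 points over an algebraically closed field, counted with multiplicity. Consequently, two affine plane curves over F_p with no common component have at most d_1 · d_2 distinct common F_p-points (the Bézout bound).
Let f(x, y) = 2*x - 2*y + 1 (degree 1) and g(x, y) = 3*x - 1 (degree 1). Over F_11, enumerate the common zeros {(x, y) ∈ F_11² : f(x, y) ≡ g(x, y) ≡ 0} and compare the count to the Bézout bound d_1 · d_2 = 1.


Common zeros: {(4, 10)}; count = 1; Bézout bound = 1.

deg(f) = 1, deg(g) = 1, so Bézout bound = 1.
Scan x ∈ F_11. For each x, list the y ∈ F_11 with f(x, y) ≡ 0 and those with g(x, y) ≡ 0 (mod 11); the common zeros in that column are the intersection.
  x = 0: f ≡ 0 at y ∈ {6}; g ≡ 0 at y ∈ ∅; common: ∅.
  x = 1: f ≡ 0 at y ∈ {7}; g ≡ 0 at y ∈ ∅; common: ∅.
  x = 2: f ≡ 0 at y ∈ {8}; g ≡ 0 at y ∈ ∅; common: ∅.
  x = 3: f ≡ 0 at y ∈ {9}; g ≡ 0 at y ∈ ∅; common: ∅.
  x = 4: f ≡ 0 at y ∈ {10}; g ≡ 0 at y ∈ {0, 1, 2, 3, 4, 5, 6, 7, 8, 9, 10}; common: {10}.
  x = 5: f ≡ 0 at y ∈ {0}; g ≡ 0 at y ∈ ∅; common: ∅.
  x = 6: f ≡ 0 at y ∈ {1}; g ≡ 0 at y ∈ ∅; common: ∅.
  x = 7: f ≡ 0 at y ∈ {2}; g ≡ 0 at y ∈ ∅; common: ∅.
  x = 8: f ≡ 0 at y ∈ {3}; g ≡ 0 at y ∈ ∅; common: ∅.
  x = 9: f ≡ 0 at y ∈ {4}; g ≡ 0 at y ∈ ∅; common: ∅.
  x = 10: f ≡ 0 at y ∈ {5}; g ≡ 0 at y ∈ ∅; common: ∅.
Collecting: common zeros = {(4, 10)}, so the count is 1.
Comparison with the Bézout bound: 1 ≤ 1 = deg(f)·deg(g), as expected for curves with no common component (the bound is attained).


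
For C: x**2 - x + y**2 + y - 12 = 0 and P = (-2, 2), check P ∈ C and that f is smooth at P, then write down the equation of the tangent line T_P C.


Tangent line at P: -5*x + 5*y - 20 = 0.

Step 1: f(-2, 2) = 0, so P lies on C.
Step 2: partial derivatives
  f_x(x, y) = 2*x - 1, f_y(x, y) = 2*y + 1.
  f_x(P) = -5, f_y(P) = 5 (gradient nonzero, so P is smooth).
Step 3: tangent line at P: -5·(x − -2) + 5·(y − 2) = 0.
Expanding: -5*x + 5*y - 20 = 0.


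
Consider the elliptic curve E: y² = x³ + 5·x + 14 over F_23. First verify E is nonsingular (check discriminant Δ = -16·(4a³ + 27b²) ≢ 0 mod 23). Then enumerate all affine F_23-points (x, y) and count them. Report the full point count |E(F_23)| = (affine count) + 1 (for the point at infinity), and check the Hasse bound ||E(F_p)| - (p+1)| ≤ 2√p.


Affine points = {(2, 3), (2, 20), (4, 11), (4, 12), (5, 7), (5, 16), (7, 1), (7, 22), (9, 11), (9, 12), (10, 11), (10, 12), (12, 10), (12, 13), (16, 2), (16, 21), (18, 5), (18, 18), (20, 8), (20, 15), (22, 10), (22, 13)}; affine count = 22; |E(F_23)| = 23.

Discriminant check: Δ ∝ 4a³ + 27b² = 4·5³ + 27·14² = 4·125 + 27·196 ≡ 19 (mod 23). Nonzero ⇒ E is nonsingular.
For each x ∈ F_23, compute rhs = x³ + 5·x + 14 mod 23, then count y ∈ F_23 with y² ≡ rhs.
  x = 0: rhs = 14, matching y values: none (0 points).
  x = 1: rhs = 20, matching y values: none (0 points).
  x = 2: rhs = 9, matching y values: 3, 20 (2 points).
  x = 3: rhs = 10, matching y values: none (0 points).
  x = 4: rhs = 6, matching y values: 11, 12 (2 points).
  x = 5: rhs = 3, matching y values: 7, 16 (2 points).
  x = 6: rhs = 7, matching y values: none (0 points).
  x = 7: rhs = 1, matching y values: 1, 22 (2 points).
  x = 8: rhs = 14, matching y values: none (0 points).
  x = 9: rhs = 6, matching y values: 11, 12 (2 points).
  x = 10: rhs = 6, matching y values: 11, 12 (2 points).
  x = 11: rhs = 20, matching y values: none (0 points).
  x = 12: rhs = 8, matching y values: 10, 13 (2 points).
  x = 13: rhs = 22, matching y values: none (0 points).
  x = 14: rhs = 22, matching y values: none (0 points).
  x = 15: rhs = 14, matching y values: none (0 points).
  x = 16: rhs = 4, matching y values: 2, 21 (2 points).
  x = 17: rhs = 21, matching y values: none (0 points).
  x = 18: rhs = 2, matching y values: 5, 18 (2 points).
  x = 19: rhs = 22, matching y values: none (0 points).
  x = 20: rhs = 18, matching y values: 8, 15 (2 points).
  x = 21: rhs = 19, matching y values: none (0 points).
  x = 22: rhs = 8, matching y values: 10, 13 (2 points).
Total affine count: 22.
Full point count |E(F_23)| = 22 + 1 = 23.
Hasse bound: |23 − (23+1)| = |-1| = 1 ≤ 2√23 ≈ 9.5917 ✓.


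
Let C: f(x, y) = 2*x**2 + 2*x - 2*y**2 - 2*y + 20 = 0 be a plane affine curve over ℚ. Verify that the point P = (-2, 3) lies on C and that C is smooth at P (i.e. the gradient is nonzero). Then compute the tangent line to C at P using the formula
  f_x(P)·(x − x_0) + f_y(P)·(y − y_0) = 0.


Tangent line at P: -6*x - 14*y + 30 = 0.

Step 1: f(-2, 3) = 0, so P lies on C.
Step 2: partial derivatives
  f_x(x, y) = 4*x + 2, f_y(x, y) = -4*y - 2.
  f_x(P) = -6, f_y(P) = -14 (gradient nonzero, so P is smooth).
Step 3: tangent line at P: -6·(x − -2) + -14·(y − 3) = 0.
Expanding: -6*x - 14*y + 30 = 0.


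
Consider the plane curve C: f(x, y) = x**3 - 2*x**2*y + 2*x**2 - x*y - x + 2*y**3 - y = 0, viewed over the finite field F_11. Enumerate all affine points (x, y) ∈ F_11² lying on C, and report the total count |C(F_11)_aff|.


Affine F_11-points: {(0, 0), (1, 1), (1, 3), (1, 7), (2, 5), (3, 1), (6, 3), (7, 1), (7, 5), (8, 2), (8, 3), (8, 6), (9, 9), (10, 5)}; count = 14.

For each of the 121 pairs (x, y) ∈ F_11², evaluate f(x, y) mod 11. Record the zeros.
  x = 0: [0↦0, 1↦1, 2↦3, 3↦7, 4↦3, 5↦3, 6↦8, 7↦8, 8↦4, 9↦8, 10↦10]  zeros at y ∈ {0}
  x = 1: [0↦2, 1↦0, 2↦10, 3↦0, 4↦4, 5↦1, 6↦3, 7↦0, 8↦4, 9↦5, 10↦4]  zeros at y ∈ {1, 3, 7}
  x = 2: [0↦3, 1↦5, 2↦8, 3↦2, 4↦10, 5↦0, 6↦6, 7↦7, 8↦4, 9↦9, 10↦1]  zeros at y ∈ {5}
  x = 3: [0↦9, 1↦0, 2↦3, 3↦8, 4↦5, 5↦6, 6↦1, 7↦2, 8↦10, 9↦4, 10↦7]  zeros at y ∈ {1}
  x = 4: [0↦4, 1↦2, 2↦1, 3↦2, 4↦6, 5↦3, 6↦5, 7↦2, 8↦6, 9↦7, 10↦6]  zeros at y ∈ ∅
  x = 5: [0↦5, 1↦6, 2↦8, 3↦1, 4↦8, 5↦8, 6↦2, 7↦2, 8↦9, 9↦2, 10↦4]  zeros at y ∈ ∅
  x = 6: [0↦7, 1↦7, 2↦8, 3↦0, 4↦6, 5↦5, 6↦9, 7↦8, 8↦3, 9↦6, 10↦7]  zeros at y ∈ {3}
  x = 7: [0↦5, 1↦0, 2↦7, 3↦5, 4↦6, 5↦0, 6↦10, 7↦4, 8↦5, 9↦3, 10↦10]  zeros at y ∈ {1, 5}
  x = 8: [0↦5, 1↦2, 2↦0, 3↦0, 4↦3, 5↦10, 6↦0, 7↦7, 8↦10, 9↦10, 10↦8]  zeros at y ∈ {2, 3, 6}
  x = 9: [0↦2, 1↦8, 2↦4, 3↦2, 4↦3, 5↦8, 6↦7, 7↦1, 8↦2, 9↦0, 10↦7]  zeros at y ∈ {9}
  x = 10: [0↦2, 1↦2, 2↦3, 3↦6, 4↦1, 5↦0, 6↦4, 7↦3, 8↦9, 9↦1, 10↦2]  zeros at y ∈ {5}
Collecting zeros: affine points = {(0, 0), (1, 1), (1, 3), (1, 7), (2, 5), (3, 1), (6, 3), (7, 1), (7, 5), (8, 2), (8, 3), (8, 6), (9, 9), (10, 5)}.
Total count |C(F_11)_aff| = 14.


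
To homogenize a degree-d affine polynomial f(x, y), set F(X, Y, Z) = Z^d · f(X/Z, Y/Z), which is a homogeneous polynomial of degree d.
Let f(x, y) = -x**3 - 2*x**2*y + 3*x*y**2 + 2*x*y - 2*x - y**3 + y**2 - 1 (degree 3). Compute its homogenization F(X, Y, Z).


F(X, Y, Z) = -X**3 - 2*X**2*Y + 3*X*Y**2 + 2*X*Y*Z - 2*X*Z**2 - Y**3 + Y**2*Z - Z**3

deg(f) = 3.
Substitute x = X/Z, y = Y/Z into f, then multiply by Z^3.
  monomial -1·x^3·y^0 ↦ -1·X^3·Y^0·Z^0.
  monomial -2·x^2·y^1 ↦ -2·X^2·Y^1·Z^0.
  monomial 3·x^1·y^2 ↦ 3·X^1·Y^2·Z^0.
  monomial 2·x^1·y^1 ↦ 2·X^1·Y^1·Z^1.
  monomial -2·x^1·y^0 ↦ -2·X^1·Y^0·Z^2.
  monomial -1·x^0·y^3 ↦ -1·X^0·Y^3·Z^0.
  monomial 1·x^0·y^2 ↦ 1·X^0·Y^2·Z^1.
  monomial -1·x^0·y^0 ↦ -1·X^0·Y^0·Z^3.
Collecting: F(X, Y, Z) = -X**3 - 2*X**2*Y + 3*X*Y**2 + 2*X*Y*Z - 2*X*Z**2 - Y**3 + Y**2*Z - Z**3.


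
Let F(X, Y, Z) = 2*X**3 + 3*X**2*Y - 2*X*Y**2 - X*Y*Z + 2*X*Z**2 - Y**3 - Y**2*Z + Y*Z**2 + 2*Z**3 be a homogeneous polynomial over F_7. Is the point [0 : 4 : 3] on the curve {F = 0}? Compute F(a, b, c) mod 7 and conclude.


F(0,4,3) ≡ 6 (mod 7); P is NOT on the curve.

Evaluate F(0, 4, 3) term-by-term (mod 7).
  2*X**3 ↦ 2·0·1·1 = 0
  3*X**2*Y ↦ 3·0·4·1 = 0
  -2*X*Y**2 ↦ -2·0·16·1 = 0
  -X*Y*Z ↦ -1·0·4·3 = 0
  2*X*Z**2 ↦ 2·0·1·9 = 0
  -Y**3 ↦ -1·1·64·1 = -64
  -Y**2*Z ↦ -1·1·16·3 = -48
  Y*Z**2 ↦ 1·1·4·9 = 36
  2*Z**3 ↦ 2·1·1·27 = 54
Sum: F(0, 4, 3) = (0) + (0) + (0) + (0) + (0) + (-64) + (-48) + (36) + (54) = -22.
Reducing mod 7: -22 ≡ 6 (mod 7).
Since F(a, b, c) ≡ 6 ≠ 0 (mod 7), P does NOT lie on the curve.


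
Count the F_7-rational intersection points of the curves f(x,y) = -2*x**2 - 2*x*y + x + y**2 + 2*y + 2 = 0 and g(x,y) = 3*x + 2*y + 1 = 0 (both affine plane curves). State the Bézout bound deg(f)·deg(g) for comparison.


Common zeros: ∅; count = 0; Bézout bound = 2.

deg(f) = 2, deg(g) = 1, so Bézout bound = 2.
Scan x ∈ F_7. For each x, list the y ∈ F_7 with f(x, y) ≡ 0 and those with g(x, y) ≡ 0 (mod 7); the common zeros in that column are the intersection.
  x = 0: f ≡ 0 at y ∈ ∅; g ≡ 0 at y ∈ {3}; common: ∅.
  x = 1: f ≡ 0 at y ∈ ∅; g ≡ 0 at y ∈ {5}; common: ∅.
  x = 2: f ≡ 0 at y ∈ ∅; g ≡ 0 at y ∈ {0}; common: ∅.
  x = 3: f ≡ 0 at y ∈ ∅; g ≡ 0 at y ∈ {2}; common: ∅.
  x = 4: f ≡ 0 at y ∈ {3}; g ≡ 0 at y ∈ {4}; common: ∅.
  x = 5: f ≡ 0 at y ∈ ∅; g ≡ 0 at y ∈ {6}; common: ∅.
  x = 6: f ≡ 0 at y ∈ ∅; g ≡ 0 at y ∈ {1}; common: ∅.
Collecting: common zeros = ∅, so the count is 0.
Comparison with the Bézout bound: 0 ≤ 2 = deg(f)·deg(g), as expected for curves with no common component (the affine F_7-count falls short of the bound because intersections may lie at infinity, over extension fields, or carry multiplicity).


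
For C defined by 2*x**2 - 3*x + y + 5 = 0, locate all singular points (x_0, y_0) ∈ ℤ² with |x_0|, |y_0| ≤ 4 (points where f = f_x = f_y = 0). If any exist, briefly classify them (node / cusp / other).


No singular points in the scanned grid; C is smooth there.

Compute partial derivatives:
  f_x = 4*x - 3.
  f_y = 1.
f_y = 1 is a nonzero constant, so f_y never vanishes: no point (x, y) can satisfy f = f_x = f_y = 0. In particular no (x, y) ∈ {−4, ..., 4}² is singular; the curve is smooth.


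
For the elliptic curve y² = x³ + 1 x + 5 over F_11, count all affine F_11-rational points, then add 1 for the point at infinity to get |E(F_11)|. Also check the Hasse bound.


Affine points = {(0, 4), (0, 7), (2, 2), (2, 9), (5, 5), (5, 6), (7, 5), (7, 6), (10, 5), (10, 6)}; affine count = 10; |E(F_11)| = 11.

Discriminant check: Δ ∝ 4a³ + 27b² = 4·1³ + 27·5² = 4·1 + 27·25 ≡ 8 (mod 11). Nonzero ⇒ E is nonsingular.
For each x ∈ F_11, compute rhs = x³ + 1·x + 5 mod 11, then count y ∈ F_11 with y² ≡ rhs.
  x = 0: rhs = 5, matching y values: 4, 7 (2 points).
  x = 1: rhs = 7, matching y values: none (0 points).
  x = 2: rhs = 4, matching y values: 2, 9 (2 points).
  x = 3: rhs = 2, matching y values: none (0 points).
  x = 4: rhs = 7, matching y values: none (0 points).
  x = 5: rhs = 3, matching y values: 5, 6 (2 points).
  x = 6: rhs = 7, matching y values: none (0 points).
  x = 7: rhs = 3, matching y values: 5, 6 (2 points).
  x = 8: rhs = 8, matching y values: none (0 points).
  x = 9: rhs = 6, matching y values: none (0 points).
  x = 10: rhs = 3, matching y values: 5, 6 (2 points).
Total affine count: 10.
Full point count |E(F_11)| = 10 + 1 = 11.
Hasse bound: |11 − (11+1)| = |-1| = 1 ≤ 2√11 ≈ 6.6332 ✓.


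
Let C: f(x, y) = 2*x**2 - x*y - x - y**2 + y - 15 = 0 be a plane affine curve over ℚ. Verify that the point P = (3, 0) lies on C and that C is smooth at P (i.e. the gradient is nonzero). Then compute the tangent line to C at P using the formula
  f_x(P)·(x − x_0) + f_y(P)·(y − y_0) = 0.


Tangent line at P: 11*x - 2*y - 33 = 0.

Step 1: f(3, 0) = 0, so P lies on C.
Step 2: partial derivatives
  f_x(x, y) = 4*x - y - 1, f_y(x, y) = -x - 2*y + 1.
  f_x(P) = 11, f_y(P) = -2 (gradient nonzero, so P is smooth).
Step 3: tangent line at P: 11·(x − 3) + -2·(y − 0) = 0.
Expanding: 11*x - 2*y - 33 = 0.


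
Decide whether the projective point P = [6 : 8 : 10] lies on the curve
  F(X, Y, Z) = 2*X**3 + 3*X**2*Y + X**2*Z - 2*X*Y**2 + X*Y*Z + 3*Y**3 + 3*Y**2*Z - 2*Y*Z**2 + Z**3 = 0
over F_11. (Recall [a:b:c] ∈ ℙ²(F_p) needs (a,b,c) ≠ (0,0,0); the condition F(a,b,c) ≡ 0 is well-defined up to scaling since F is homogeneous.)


F(6,8,10) ≡ 0 (mod 11); P is on the curve.

Evaluate F(6, 8, 10) term-by-term (mod 11).
  2*X**3 ↦ 2·216·1·1 = 432
  3*X**2*Y ↦ 3·36·8·1 = 864
  X**2*Z ↦ 1·36·1·10 = 360
  -2*X*Y**2 ↦ -2·6·64·1 = -768
  X*Y*Z ↦ 1·6·8·10 = 480
  3*Y**3 ↦ 3·1·512·1 = 1536
  3*Y**2*Z ↦ 3·1·64·10 = 1920
  -2*Y*Z**2 ↦ -2·1·8·100 = -1600
  Z**3 ↦ 1·1·1·1000 = 1000
Sum: F(6, 8, 10) = (432) + (864) + (360) + (-768) + (480) + (1536) + (1920) + (-1600) + (1000) = 4224.
Reducing mod 11: 4224 ≡ 0 (mod 11).
Since F(a, b, c) ≡ 0 (mod 11), P lies on the curve.


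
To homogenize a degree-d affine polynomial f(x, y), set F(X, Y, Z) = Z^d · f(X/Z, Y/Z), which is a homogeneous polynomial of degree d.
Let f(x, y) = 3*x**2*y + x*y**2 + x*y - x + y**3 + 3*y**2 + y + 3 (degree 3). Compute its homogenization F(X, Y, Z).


F(X, Y, Z) = 3*X**2*Y + X*Y**2 + X*Y*Z - X*Z**2 + Y**3 + 3*Y**2*Z + Y*Z**2 + 3*Z**3

deg(f) = 3.
Substitute x = X/Z, y = Y/Z into f, then multiply by Z^3.
  monomial 3·x^2·y^1 ↦ 3·X^2·Y^1·Z^0.
  monomial 1·x^1·y^2 ↦ 1·X^1·Y^2·Z^0.
  monomial 1·x^1·y^1 ↦ 1·X^1·Y^1·Z^1.
  monomial -1·x^1·y^0 ↦ -1·X^1·Y^0·Z^2.
  monomial 1·x^0·y^3 ↦ 1·X^0·Y^3·Z^0.
  monomial 3·x^0·y^2 ↦ 3·X^0·Y^2·Z^1.
  monomial 1·x^0·y^1 ↦ 1·X^0·Y^1·Z^2.
  monomial 3·x^0·y^0 ↦ 3·X^0·Y^0·Z^3.
Collecting: F(X, Y, Z) = 3*X**2*Y + X*Y**2 + X*Y*Z - X*Z**2 + Y**3 + 3*Y**2*Z + Y*Z**2 + 3*Z**3.


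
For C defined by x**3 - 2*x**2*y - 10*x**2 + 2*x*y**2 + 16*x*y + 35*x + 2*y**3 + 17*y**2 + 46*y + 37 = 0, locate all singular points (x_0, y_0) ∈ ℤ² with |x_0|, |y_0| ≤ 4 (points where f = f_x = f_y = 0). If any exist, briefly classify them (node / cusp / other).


Singular points: {(1, -3)}; classification: node.

Compute partial derivatives:
  f_x = 3*x**2 - 4*x*y - 20*x + 2*y**2 + 16*y + 35.
  f_y = -2*x**2 + 4*x*y + 16*x + 6*y**2 + 34*y + 46.
Scan x_0 ∈ {−4, ..., 4}. For each x_0, f_y(x_0, y) is a polynomial in y; find its integer roots y ∈ {−4, ..., 4}, then test f_x and f at those candidates.
  x = -4: f_y(-4, y) = 6*y**2 + 18*y - 50; no integer root y with |y| ≤ 4.
  x = -3: f_y(-3, y) = 6*y**2 + 22*y - 20; no integer root y with |y| ≤ 4.
  x = -2: f_y(-2, y) = 6*y**2 + 26*y + 6; no integer root y with |y| ≤ 4.
  x = -1: f_y(-1, y) = 6*y**2 + 30*y + 28; no integer root y with |y| ≤ 4.
  x = 0: f_y(0, y) = 6*y**2 + 34*y + 46; no integer root y with |y| ≤ 4.
  x = 1: f_y(1, y) = 6*y**2 + 38*y + 60; vanishes at y ∈ {-3}. (1, -3): f_x = 0, f = 0 — SINGULAR.
  x = 2: f_y(2, y) = 6*y**2 + 42*y + 70; no integer root y with |y| ≤ 4.
  x = 3: f_y(3, y) = 6*y**2 + 46*y + 76; no integer root y with |y| ≤ 4.
  x = 4: f_y(4, y) = 6*y**2 + 50*y + 78; no integer root y with |y| ≤ 4.
Only singular point on the grid: (1, -3).
Classify: substitute x = 1 + u, y = -3 + v and expand: f = u**3 - 2*u**2*v - u**2 + 2*u*v**2 + 2*v**3 + v**2.
No constant or linear terms (consistent with a singular point). Quadratic part: -u**2 + v**2. Cubic part: u**3 - 2*u**2*v + 2*u*v**2 + 2*v**3.
The quadratic part v**2 - u**2 = (v − u)(v + u) splits into two distinct linear factors, so there are two distinct tangent lines y − -3 = ±(x − 1) — this is a node (ordinary double point).
Classification: node.


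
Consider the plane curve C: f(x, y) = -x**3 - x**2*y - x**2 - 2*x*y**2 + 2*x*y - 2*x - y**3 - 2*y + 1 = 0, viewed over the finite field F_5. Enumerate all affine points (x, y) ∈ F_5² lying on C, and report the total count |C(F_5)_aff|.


Affine F_5-points: {(2, 0)}; count = 1.

For each of the 25 pairs (x, y) ∈ F_5², evaluate f(x, y) mod 5. Record the zeros.
  x = 0: [0↦1, 1↦3, 2↦4, 3↦3, 4↦4]  zeros at y ∈ ∅
  x = 1: [0↦2, 1↦3, 2↦4, 3↦4, 4↦2]  zeros at y ∈ ∅
  x = 2: [0↦0, 1↦3, 2↦2, 3↦1, 4↦4]  zeros at y ∈ {0}
  x = 3: [0↦4, 1↦2, 2↦2, 3↦3, 4↦4]  zeros at y ∈ ∅
  x = 4: [0↦3, 1↦4, 2↦3, 3↦4, 4↦1]  zeros at y ∈ ∅
Collecting zeros: affine points = {(2, 0)}.
Total count |C(F_5)_aff| = 1.


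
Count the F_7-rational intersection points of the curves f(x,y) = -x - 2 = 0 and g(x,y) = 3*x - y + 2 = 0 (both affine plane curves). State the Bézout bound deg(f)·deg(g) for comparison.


Common zeros: {(5, 3)}; count = 1; Bézout bound = 1.

deg(f) = 1, deg(g) = 1, so Bézout bound = 1.
Scan x ∈ F_7. For each x, list the y ∈ F_7 with f(x, y) ≡ 0 and those with g(x, y) ≡ 0 (mod 7); the common zeros in that column are the intersection.
  x = 0: f ≡ 0 at y ∈ ∅; g ≡ 0 at y ∈ {2}; common: ∅.
  x = 1: f ≡ 0 at y ∈ ∅; g ≡ 0 at y ∈ {5}; common: ∅.
  x = 2: f ≡ 0 at y ∈ ∅; g ≡ 0 at y ∈ {1}; common: ∅.
  x = 3: f ≡ 0 at y ∈ ∅; g ≡ 0 at y ∈ {4}; common: ∅.
  x = 4: f ≡ 0 at y ∈ ∅; g ≡ 0 at y ∈ {0}; common: ∅.
  x = 5: f ≡ 0 at y ∈ {0, 1, 2, 3, 4, 5, 6}; g ≡ 0 at y ∈ {3}; common: {3}.
  x = 6: f ≡ 0 at y ∈ ∅; g ≡ 0 at y ∈ {6}; common: ∅.
Collecting: common zeros = {(5, 3)}, so the count is 1.
Comparison with the Bézout bound: 1 ≤ 1 = deg(f)·deg(g), as expected for curves with no common component (the bound is attained).


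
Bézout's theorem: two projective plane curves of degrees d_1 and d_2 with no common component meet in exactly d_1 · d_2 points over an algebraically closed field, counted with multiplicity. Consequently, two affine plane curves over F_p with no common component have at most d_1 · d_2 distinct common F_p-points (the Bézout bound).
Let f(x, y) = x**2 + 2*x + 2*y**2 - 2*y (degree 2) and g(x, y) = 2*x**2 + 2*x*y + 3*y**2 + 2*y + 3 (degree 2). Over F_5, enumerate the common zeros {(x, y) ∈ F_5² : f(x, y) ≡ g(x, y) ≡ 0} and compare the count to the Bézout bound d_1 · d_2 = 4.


Common zeros: ∅; count = 0; Bézout bound = 4.

deg(f) = 2, deg(g) = 2, so Bézout bound = 4.
Scan x ∈ F_5. For each x, list the y ∈ F_5 with f(x, y) ≡ 0 and those with g(x, y) ≡ 0 (mod 5); the common zeros in that column are the intersection.
  x = 0: f ≡ 0 at y ∈ {0, 1}; g ≡ 0 at y ∈ ∅; common: ∅.
  x = 1: f ≡ 0 at y ∈ {3}; g ≡ 0 at y ∈ {0, 2}; common: ∅.
  x = 2: f ≡ 0 at y ∈ {3}; g ≡ 0 at y ∈ {1, 2}; common: ∅.
  x = 3: f ≡ 0 at y ∈ {0, 1}; g ≡ 0 at y ∈ ∅; common: ∅.
  x = 4: f ≡ 0 at y ∈ ∅; g ≡ 0 at y ∈ {0}; common: ∅.
Collecting: common zeros = ∅, so the count is 0.
Comparison with the Bézout bound: 0 ≤ 4 = deg(f)·deg(g), as expected for curves with no common component (the affine F_5-count falls short of the bound because intersections may lie at infinity, over extension fields, or carry multiplicity).


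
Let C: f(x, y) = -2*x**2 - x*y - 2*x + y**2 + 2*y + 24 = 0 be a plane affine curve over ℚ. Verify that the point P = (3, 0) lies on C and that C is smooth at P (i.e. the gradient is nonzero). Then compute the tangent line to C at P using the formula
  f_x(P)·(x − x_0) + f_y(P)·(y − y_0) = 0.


Tangent line at P: -14*x - y + 42 = 0.

Step 1: f(3, 0) = 0, so P lies on C.
Step 2: partial derivatives
  f_x(x, y) = -4*x - y - 2, f_y(x, y) = -x + 2*y + 2.
  f_x(P) = -14, f_y(P) = -1 (gradient nonzero, so P is smooth).
Step 3: tangent line at P: -14·(x − 3) + -1·(y − 0) = 0.
Expanding: -14*x - y + 42 = 0.


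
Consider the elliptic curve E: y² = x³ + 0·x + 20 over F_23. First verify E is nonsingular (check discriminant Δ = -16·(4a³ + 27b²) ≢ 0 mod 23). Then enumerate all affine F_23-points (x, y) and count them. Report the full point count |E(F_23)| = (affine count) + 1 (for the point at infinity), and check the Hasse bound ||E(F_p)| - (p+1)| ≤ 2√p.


Affine points = {(3, 1), (3, 22), (6, 11), (6, 12), (7, 8), (7, 15), (8, 7), (8, 16), (9, 6), (9, 17), (10, 10), (10, 13), (12, 0), (13, 3), (13, 20), (14, 2), (14, 21), (19, 5), (19, 18), (20, 4), (20, 19), (21, 9), (21, 14)}; affine count = 23; |E(F_23)| = 24.

Discriminant check: Δ ∝ 4a³ + 27b² = 4·0³ + 27·20² = 4·0 + 27·400 ≡ 13 (mod 23). Nonzero ⇒ E is nonsingular.
For each x ∈ F_23, compute rhs = x³ + 0·x + 20 mod 23, then count y ∈ F_23 with y² ≡ rhs.
  x = 0: rhs = 20, matching y values: none (0 points).
  x = 1: rhs = 21, matching y values: none (0 points).
  x = 2: rhs = 5, matching y values: none (0 points).
  x = 3: rhs = 1, matching y values: 1, 22 (2 points).
  x = 4: rhs = 15, matching y values: none (0 points).
  x = 5: rhs = 7, matching y values: none (0 points).
  x = 6: rhs = 6, matching y values: 11, 12 (2 points).
  x = 7: rhs = 18, matching y values: 8, 15 (2 points).
  x = 8: rhs = 3, matching y values: 7, 16 (2 points).
  x = 9: rhs = 13, matching y values: 6, 17 (2 points).
  x = 10: rhs = 8, matching y values: 10, 13 (2 points).
  x = 11: rhs = 17, matching y values: none (0 points).
  x = 12: rhs = 0, matching y values: 0 (1 points).
  x = 13: rhs = 9, matching y values: 3, 20 (2 points).
  x = 14: rhs = 4, matching y values: 2, 21 (2 points).
  x = 15: rhs = 14, matching y values: none (0 points).
  x = 16: rhs = 22, matching y values: none (0 points).
  x = 17: rhs = 11, matching y values: none (0 points).
  x = 18: rhs = 10, matching y values: none (0 points).
  x = 19: rhs = 2, matching y values: 5, 18 (2 points).
  x = 20: rhs = 16, matching y values: 4, 19 (2 points).
  x = 21: rhs = 12, matching y values: 9, 14 (2 points).
  x = 22: rhs = 19, matching y values: none (0 points).
Total affine count: 23.
Full point count |E(F_23)| = 23 + 1 = 24.
Hasse bound: |24 − (23+1)| = |0| = 0 ≤ 2√23 ≈ 9.5917 ✓.


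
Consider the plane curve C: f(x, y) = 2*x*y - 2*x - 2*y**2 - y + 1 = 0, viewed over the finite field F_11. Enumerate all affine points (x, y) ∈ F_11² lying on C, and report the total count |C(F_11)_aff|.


Affine F_11-points: {(0, 6), (0, 10), (1, 8), (1, 9), (4, 4), (4, 5), (5, 3), (5, 7), (6, 0), (10, 2)}; count = 10.

For each of the 121 pairs (x, y) ∈ F_11², evaluate f(x, y) mod 11. Record the zeros.
  x = 0: [0↦1, 1↦9, 2↦2, 3↦2, 4↦9, 5↦1, 6↦0, 7↦6, 8↦8, 9↦6, 10↦0]  zeros at y ∈ {6, 10}
  x = 1: [0↦10, 1↦9, 2↦4, 3↦6, 4↦4, 5↦9, 6↦10, 7↦7, 8↦0, 9↦0, 10↦7]  zeros at y ∈ {8, 9}
  x = 2: [0↦8, 1↦9, 2↦6, 3↦10, 4↦10, 5↦6, 6↦9, 7↦8, 8↦3, 9↦5, 10↦3]  zeros at y ∈ ∅
  x = 3: [0↦6, 1↦9, 2↦8, 3↦3, 4↦5, 5↦3, 6↦8, 7↦9, 8↦6, 9↦10, 10↦10]  zeros at y ∈ ∅
  x = 4: [0↦4, 1↦9, 2↦10, 3↦7, 4↦0, 5↦0, 6↦7, 7↦10, 8↦9, 9↦4, 10↦6]  zeros at y ∈ {4, 5}
  x = 5: [0↦2, 1↦9, 2↦1, 3↦0, 4↦6, 5↦8, 6↦6, 7↦0, 8↦1, 9↦9, 10↦2]  zeros at y ∈ {3, 7}
  x = 6: [0↦0, 1↦9, 2↦3, 3↦4, 4↦1, 5↦5, 6↦5, 7↦1, 8↦4, 9↦3, 10↦9]  zeros at y ∈ {0}
  x = 7: [0↦9, 1↦9, 2↦5, 3↦8, 4↦7, 5↦2, 6↦4, 7↦2, 8↦7, 9↦8, 10↦5]  zeros at y ∈ ∅
  x = 8: [0↦7, 1↦9, 2↦7, 3↦1, 4↦2, 5↦10, 6↦3, 7↦3, 8↦10, 9↦2, 10↦1]  zeros at y ∈ ∅
  x = 9: [0↦5, 1↦9, 2↦9, 3↦5, 4↦8, 5↦7, 6↦2, 7↦4, 8↦2, 9↦7, 10↦8]  zeros at y ∈ ∅
  x = 10: [0↦3, 1↦9, 2↦0, 3↦9, 4↦3, 5↦4, 6↦1, 7↦5, 8↦5, 9↦1, 10↦4]  zeros at y ∈ {2}
Collecting zeros: affine points = {(0, 6), (0, 10), (1, 8), (1, 9), (4, 4), (4, 5), (5, 3), (5, 7), (6, 0), (10, 2)}.
Total count |C(F_11)_aff| = 10.


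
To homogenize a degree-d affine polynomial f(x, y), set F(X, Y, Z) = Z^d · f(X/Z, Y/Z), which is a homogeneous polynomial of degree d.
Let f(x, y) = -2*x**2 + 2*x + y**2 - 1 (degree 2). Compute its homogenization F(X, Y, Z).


F(X, Y, Z) = -2*X**2 + 2*X*Z + Y**2 - Z**2

deg(f) = 2.
Substitute x = X/Z, y = Y/Z into f, then multiply by Z^2.
  monomial -2·x^2·y^0 ↦ -2·X^2·Y^0·Z^0.
  monomial 2·x^1·y^0 ↦ 2·X^1·Y^0·Z^1.
  monomial 1·x^0·y^2 ↦ 1·X^0·Y^2·Z^0.
  monomial -1·x^0·y^0 ↦ -1·X^0·Y^0·Z^2.
Collecting: F(X, Y, Z) = -2*X**2 + 2*X*Z + Y**2 - Z**2.


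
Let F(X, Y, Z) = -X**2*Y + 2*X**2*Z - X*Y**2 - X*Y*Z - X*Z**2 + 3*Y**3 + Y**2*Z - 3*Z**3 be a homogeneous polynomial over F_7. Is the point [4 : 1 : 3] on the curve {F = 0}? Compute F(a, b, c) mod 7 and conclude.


F(4,1,3) ≡ 2 (mod 7); P is NOT on the curve.

Evaluate F(4, 1, 3) term-by-term (mod 7).
  -X**2*Y ↦ -1·16·1·1 = -16
  2*X**2*Z ↦ 2·16·1·3 = 96
  -X*Y**2 ↦ -1·4·1·1 = -4
  -X*Y*Z ↦ -1·4·1·3 = -12
  -X*Z**2 ↦ -1·4·1·9 = -36
  3*Y**3 ↦ 3·1·1·1 = 3
  Y**2*Z ↦ 1·1·1·3 = 3
  -3*Z**3 ↦ -3·1·1·27 = -81
Sum: F(4, 1, 3) = (-16) + (96) + (-4) + (-12) + (-36) + (3) + (3) + (-81) = -47.
Reducing mod 7: -47 ≡ 2 (mod 7).
Since F(a, b, c) ≡ 2 ≠ 0 (mod 7), P does NOT lie on the curve.


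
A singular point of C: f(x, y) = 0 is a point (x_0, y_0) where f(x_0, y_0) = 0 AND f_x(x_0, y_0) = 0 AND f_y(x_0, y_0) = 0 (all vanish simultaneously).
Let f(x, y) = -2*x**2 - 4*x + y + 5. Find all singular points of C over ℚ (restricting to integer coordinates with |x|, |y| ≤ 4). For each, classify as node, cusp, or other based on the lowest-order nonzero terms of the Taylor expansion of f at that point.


No singular points in the scanned grid; C is smooth there.

Compute partial derivatives:
  f_x = -4*x - 4.
  f_y = 1.
f_y = 1 is a nonzero constant, so f_y never vanishes: no point (x, y) can satisfy f = f_x = f_y = 0. In particular no (x, y) ∈ {−4, ..., 4}² is singular; the curve is smooth.


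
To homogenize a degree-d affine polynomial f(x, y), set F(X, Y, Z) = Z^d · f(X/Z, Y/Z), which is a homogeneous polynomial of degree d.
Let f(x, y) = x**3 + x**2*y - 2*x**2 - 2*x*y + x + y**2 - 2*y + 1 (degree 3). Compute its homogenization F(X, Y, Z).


F(X, Y, Z) = X**3 + X**2*Y - 2*X**2*Z - 2*X*Y*Z + X*Z**2 + Y**2*Z - 2*Y*Z**2 + Z**3

deg(f) = 3.
Substitute x = X/Z, y = Y/Z into f, then multiply by Z^3.
  monomial 1·x^3·y^0 ↦ 1·X^3·Y^0·Z^0.
  monomial 1·x^2·y^1 ↦ 1·X^2·Y^1·Z^0.
  monomial -2·x^2·y^0 ↦ -2·X^2·Y^0·Z^1.
  monomial -2·x^1·y^1 ↦ -2·X^1·Y^1·Z^1.
  monomial 1·x^1·y^0 ↦ 1·X^1·Y^0·Z^2.
  monomial 1·x^0·y^2 ↦ 1·X^0·Y^2·Z^1.
  monomial -2·x^0·y^1 ↦ -2·X^0·Y^1·Z^2.
  monomial 1·x^0·y^0 ↦ 1·X^0·Y^0·Z^3.
Collecting: F(X, Y, Z) = X**3 + X**2*Y - 2*X**2*Z - 2*X*Y*Z + X*Z**2 + Y**2*Z - 2*Y*Z**2 + Z**3.


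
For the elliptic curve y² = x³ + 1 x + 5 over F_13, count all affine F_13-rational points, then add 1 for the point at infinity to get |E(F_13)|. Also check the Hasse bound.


Affine points = {(3, 3), (3, 10), (7, 2), (7, 11), (10, 1), (10, 12), (12, 4), (12, 9)}; affine count = 8; |E(F_13)| = 9.

Discriminant check: Δ ∝ 4a³ + 27b² = 4·1³ + 27·5² = 4·1 + 27·25 ≡ 3 (mod 13). Nonzero ⇒ E is nonsingular.
For each x ∈ F_13, compute rhs = x³ + 1·x + 5 mod 13, then count y ∈ F_13 with y² ≡ rhs.
  x = 0: rhs = 5, matching y values: none (0 points).
  x = 1: rhs = 7, matching y values: none (0 points).
  x = 2: rhs = 2, matching y values: none (0 points).
  x = 3: rhs = 9, matching y values: 3, 10 (2 points).
  x = 4: rhs = 8, matching y values: none (0 points).
  x = 5: rhs = 5, matching y values: none (0 points).
  x = 6: rhs = 6, matching y values: none (0 points).
  x = 7: rhs = 4, matching y values: 2, 11 (2 points).
  x = 8: rhs = 5, matching y values: none (0 points).
  x = 9: rhs = 2, matching y values: none (0 points).
  x = 10: rhs = 1, matching y values: 1, 12 (2 points).
  x = 11: rhs = 8, matching y values: none (0 points).
  x = 12: rhs = 3, matching y values: 4, 9 (2 points).
Total affine count: 8.
Full point count |E(F_13)| = 8 + 1 = 9.
Hasse bound: |9 − (13+1)| = |-5| = 5 ≤ 2√13 ≈ 7.2111 ✓.


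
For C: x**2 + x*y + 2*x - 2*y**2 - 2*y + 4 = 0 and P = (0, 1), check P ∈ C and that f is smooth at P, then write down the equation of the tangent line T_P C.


Tangent line at P: 3*x - 6*y + 6 = 0.

Step 1: f(0, 1) = 0, so P lies on C.
Step 2: partial derivatives
  f_x(x, y) = 2*x + y + 2, f_y(x, y) = x - 4*y - 2.
  f_x(P) = 3, f_y(P) = -6 (gradient nonzero, so P is smooth).
Step 3: tangent line at P: 3·(x − 0) + -6·(y − 1) = 0.
Expanding: 3*x - 6*y + 6 = 0.


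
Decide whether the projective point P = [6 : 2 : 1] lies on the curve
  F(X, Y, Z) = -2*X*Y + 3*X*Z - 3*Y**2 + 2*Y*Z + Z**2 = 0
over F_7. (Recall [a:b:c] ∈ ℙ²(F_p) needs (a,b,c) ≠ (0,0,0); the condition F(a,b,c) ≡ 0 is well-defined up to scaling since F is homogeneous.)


F(6,2,1) ≡ 1 (mod 7); P is NOT on the curve.

Evaluate F(6, 2, 1) term-by-term (mod 7).
  -2*X*Y ↦ -2·6·2·1 = -24
  3*X*Z ↦ 3·6·1·1 = 18
  -3*Y**2 ↦ -3·1·4·1 = -12
  2*Y*Z ↦ 2·1·2·1 = 4
  Z**2 ↦ 1·1·1·1 = 1
Sum: F(6, 2, 1) = (-24) + (18) + (-12) + (4) + (1) = -13.
Reducing mod 7: -13 ≡ 1 (mod 7).
Since F(a, b, c) ≡ 1 ≠ 0 (mod 7), P does NOT lie on the curve.


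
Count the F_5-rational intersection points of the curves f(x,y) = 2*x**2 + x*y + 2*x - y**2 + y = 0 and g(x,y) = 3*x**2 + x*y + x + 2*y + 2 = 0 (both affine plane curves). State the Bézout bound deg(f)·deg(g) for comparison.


Common zeros: ∅; count = 0; Bézout bound = 4.

deg(f) = 2, deg(g) = 2, so Bézout bound = 4.
Scan x ∈ F_5. For each x, list the y ∈ F_5 with f(x, y) ≡ 0 and those with g(x, y) ≡ 0 (mod 5); the common zeros in that column are the intersection.
  x = 0: f ≡ 0 at y ∈ {0, 1}; g ≡ 0 at y ∈ {4}; common: ∅.
  x = 1: f ≡ 0 at y ∈ {1}; g ≡ 0 at y ∈ {3}; common: ∅.
  x = 2: f ≡ 0 at y ∈ ∅; g ≡ 0 at y ∈ {1}; common: ∅.
  x = 3: f ≡ 0 at y ∈ ∅; g ≡ 0 at y ∈ ∅; common: ∅.
  x = 4: f ≡ 0 at y ∈ {0}; g ≡ 0 at y ∈ {1}; common: ∅.
Collecting: common zeros = ∅, so the count is 0.
Comparison with the Bézout bound: 0 ≤ 4 = deg(f)·deg(g), as expected for curves with no common component (the affine F_5-count falls short of the bound because intersections may lie at infinity, over extension fields, or carry multiplicity).


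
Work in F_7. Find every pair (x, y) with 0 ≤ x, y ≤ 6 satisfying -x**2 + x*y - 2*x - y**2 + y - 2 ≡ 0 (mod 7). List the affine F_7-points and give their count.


Affine F_7-points: {(0, 4), (2, 4), (2, 6), (3, 1), (3, 3), (5, 3)}; count = 6.

For each of the 49 pairs (x, y) ∈ F_7², evaluate f(x, y) mod 7. Record the zeros.
  x = 0: [0↦5, 1↦5, 2↦3, 3↦6, 4↦0, 5↦6, 6↦3]  zeros at y ∈ {4}
  x = 1: [0↦2, 1↦3, 2↦2, 3↦6, 4↦1, 5↦1, 6↦6]  zeros at y ∈ ∅
  x = 2: [0↦4, 1↦6, 2↦6, 3↦4, 4↦0, 5↦1, 6↦0]  zeros at y ∈ {4, 6}
  x = 3: [0↦4, 1↦0, 2↦1, 3↦0, 4↦4, 5↦6, 6↦6]  zeros at y ∈ {1, 3}
  x = 4: [0↦2, 1↦6, 2↦1, 3↦1, 4↦6, 5↦2, 6↦3]  zeros at y ∈ ∅
  x = 5: [0↦5, 1↦3, 2↦6, 3↦0, 4↦6, 5↦3, 6↦5]  zeros at y ∈ {3}
  x = 6: [0↦6, 1↦5, 2↦2, 3↦4, 4↦4, 5↦2, 6↦5]  zeros at y ∈ ∅
Collecting zeros: affine points = {(0, 4), (2, 4), (2, 6), (3, 1), (3, 3), (5, 3)}.
Total count |C(F_7)_aff| = 6.


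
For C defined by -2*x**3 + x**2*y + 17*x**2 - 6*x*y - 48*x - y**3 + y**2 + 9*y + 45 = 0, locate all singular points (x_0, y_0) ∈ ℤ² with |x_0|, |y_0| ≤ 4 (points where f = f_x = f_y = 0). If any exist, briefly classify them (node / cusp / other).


Singular points: {(3, 0)}; classification: node.

Compute partial derivatives:
  f_x = -6*x**2 + 2*x*y + 34*x - 6*y - 48.
  f_y = x**2 - 6*x - 3*y**2 + 2*y + 9.
Scan x_0 ∈ {−4, ..., 4}. For each x_0, f_y(x_0, y) is a polynomial in y; find its integer roots y ∈ {−4, ..., 4}, then test f_x and f at those candidates.
  x = -4: f_y(-4, y) = -3*y**2 + 2*y + 49; no integer root y with |y| ≤ 4.
  x = -3: f_y(-3, y) = -3*y**2 + 2*y + 36; no integer root y with |y| ≤ 4.
  x = -2: f_y(-2, y) = -3*y**2 + 2*y + 25; no integer root y with |y| ≤ 4.
  x = -1: f_y(-1, y) = -3*y**2 + 2*y + 16; vanishes at y ∈ {-2}. (-1, -2): f_x = -72 ≠ 0.
  x = 0: f_y(0, y) = -3*y**2 + 2*y + 9; no integer root y with |y| ≤ 4.
  x = 1: f_y(1, y) = -3*y**2 + 2*y + 4; no integer root y with |y| ≤ 4.
  x = 2: f_y(2, y) = -3*y**2 + 2*y + 1; vanishes at y ∈ {1}. (2, 1): f_x = -6 ≠ 0.
  x = 3: f_y(3, y) = -3*y**2 + 2*y; vanishes at y ∈ {0}. (3, 0): f_x = 0, f = 0 — SINGULAR.
  x = 4: f_y(4, y) = -3*y**2 + 2*y + 1; vanishes at y ∈ {1}. (4, 1): f_x = -6 ≠ 0.
Only singular point on the grid: (3, 0).
Classify: substitute x = 3 + u, y = 0 + v and expand: f = -2*u**3 + u**2*v - u**2 - v**3 + v**2.
No constant or linear terms (consistent with a singular point). Quadratic part: -u**2 + v**2. Cubic part: -2*u**3 + u**2*v - v**3.
The quadratic part v**2 - u**2 = (v − u)(v + u) splits into two distinct linear factors, so there are two distinct tangent lines y − 0 = ±(x − 3) — this is a node (ordinary double point).
Classification: node.


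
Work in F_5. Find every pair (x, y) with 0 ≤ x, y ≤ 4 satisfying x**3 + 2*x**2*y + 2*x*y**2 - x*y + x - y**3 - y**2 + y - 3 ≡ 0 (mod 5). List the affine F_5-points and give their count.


Affine F_5-points: {(2, 2), (4, 0), (4, 1)}; count = 3.

For each of the 25 pairs (x, y) ∈ F_5², evaluate f(x, y) mod 5. Record the zeros.
  x = 0: [0↦2, 1↦1, 2↦2, 3↦4, 4↦1]  zeros at y ∈ ∅
  x = 1: [0↦4, 1↦1, 2↦4, 3↦2, 4↦4]  zeros at y ∈ ∅
  x = 2: [0↦2, 1↦1, 2↦0, 3↦3, 4↦4]  zeros at y ∈ {2}
  x = 3: [0↦2, 1↦2, 2↦1, 3↦3, 4↦2]  zeros at y ∈ ∅
  x = 4: [0↦0, 1↦0, 2↦3, 3↦3, 4↦4]  zeros at y ∈ {0, 1}
Collecting zeros: affine points = {(2, 2), (4, 0), (4, 1)}.
Total count |C(F_5)_aff| = 3.


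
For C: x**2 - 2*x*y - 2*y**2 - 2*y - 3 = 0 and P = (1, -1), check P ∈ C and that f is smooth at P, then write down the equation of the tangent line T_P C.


Tangent line at P: 4*x - 4 = 0.

Step 1: f(1, -1) = 0, so P lies on C.
Step 2: partial derivatives
  f_x(x, y) = 2*x - 2*y, f_y(x, y) = -2*x - 4*y - 2.
  f_x(P) = 4, f_y(P) = 0 (gradient nonzero, so P is smooth).
Step 3: tangent line at P: 4·(x − 1) + 0·(y − -1) = 0.
Expanding: 4*x - 4 = 0.


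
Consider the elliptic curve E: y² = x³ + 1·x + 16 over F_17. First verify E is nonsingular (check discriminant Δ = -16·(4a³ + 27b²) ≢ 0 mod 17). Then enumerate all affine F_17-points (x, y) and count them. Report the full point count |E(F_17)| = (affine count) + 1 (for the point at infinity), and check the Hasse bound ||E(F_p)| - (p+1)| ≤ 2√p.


Affine points = {(0, 4), (0, 13), (1, 1), (1, 16), (2, 3), (2, 14), (4, 4), (4, 13), (6, 0), (7, 3), (7, 14), (8, 3), (8, 14), (11, 7), (11, 10), (13, 4), (13, 13)}; affine count = 17; |E(F_17)| = 18.

Discriminant check: Δ ∝ 4a³ + 27b² = 4·1³ + 27·16² = 4·1 + 27·256 ≡ 14 (mod 17). Nonzero ⇒ E is nonsingular.
For each x ∈ F_17, compute rhs = x³ + 1·x + 16 mod 17, then count y ∈ F_17 with y² ≡ rhs.
  x = 0: rhs = 16, matching y values: 4, 13 (2 points).
  x = 1: rhs = 1, matching y values: 1, 16 (2 points).
  x = 2: rhs = 9, matching y values: 3, 14 (2 points).
  x = 3: rhs = 12, matching y values: none (0 points).
  x = 4: rhs = 16, matching y values: 4, 13 (2 points).
  x = 5: rhs = 10, matching y values: none (0 points).
  x = 6: rhs = 0, matching y values: 0 (1 points).
  x = 7: rhs = 9, matching y values: 3, 14 (2 points).
  x = 8: rhs = 9, matching y values: 3, 14 (2 points).
  x = 9: rhs = 6, matching y values: none (0 points).
  x = 10: rhs = 6, matching y values: none (0 points).
  x = 11: rhs = 15, matching y values: 7, 10 (2 points).
  x = 12: rhs = 5, matching y values: none (0 points).
  x = 13: rhs = 16, matching y values: 4, 13 (2 points).
  x = 14: rhs = 3, matching y values: none (0 points).
  x = 15: rhs = 6, matching y values: none (0 points).
  x = 16: rhs = 14, matching y values: none (0 points).
Total affine count: 17.
Full point count |E(F_17)| = 17 + 1 = 18.
Hasse bound: |18 − (17+1)| = |0| = 0 ≤ 2√17 ≈ 8.2462 ✓.
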